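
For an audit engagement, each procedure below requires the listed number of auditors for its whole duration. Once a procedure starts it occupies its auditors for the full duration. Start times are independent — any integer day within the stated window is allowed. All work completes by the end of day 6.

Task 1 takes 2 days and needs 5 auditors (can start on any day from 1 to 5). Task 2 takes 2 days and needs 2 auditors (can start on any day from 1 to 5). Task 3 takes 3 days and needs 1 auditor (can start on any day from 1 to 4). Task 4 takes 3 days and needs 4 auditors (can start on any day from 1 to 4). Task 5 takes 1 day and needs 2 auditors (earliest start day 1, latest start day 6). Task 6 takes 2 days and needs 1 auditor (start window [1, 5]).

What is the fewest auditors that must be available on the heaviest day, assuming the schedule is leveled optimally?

6

Early-start (Task 1@1, Task 2@1, Task 3@1, Task 4@1, Task 5@1, Task 6@1) gives peak 15: d1:15  d2:13  d3:5  d4:0  d5:0  d6:0.
Shift Task 2→3, Task 4→4, Task 5→3, Task 6→5.
Schedule Task 1@1, Task 2@3, Task 3@1, Task 4@4, Task 5@3, Task 6@5: d1:6  d2:6  d3:5  d4:6  d5:5  d6:5 — peak 6.
Total auditor-days = 33 over 6 days ⇒ peak ≥ ⌈33/6⌉ = 6, so 6 is optimal.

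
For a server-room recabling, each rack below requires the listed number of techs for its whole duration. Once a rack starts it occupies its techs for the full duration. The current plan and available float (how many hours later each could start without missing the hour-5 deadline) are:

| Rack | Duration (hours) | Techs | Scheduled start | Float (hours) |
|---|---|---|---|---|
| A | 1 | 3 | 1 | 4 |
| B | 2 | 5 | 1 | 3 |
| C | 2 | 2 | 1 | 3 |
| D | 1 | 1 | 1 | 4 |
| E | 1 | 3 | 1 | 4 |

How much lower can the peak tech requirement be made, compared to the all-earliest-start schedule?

9

Early-start peak: h1:14  h2:7  h3:0  h4:0  h5:0 ⇒ 14.
Leveled (A@1, B@2, C@4, D@1, E@4): h1:4  h2:5  h3:5  h4:5  h5:2 ⇒ 5.
Reduction 14 − 5 = 9.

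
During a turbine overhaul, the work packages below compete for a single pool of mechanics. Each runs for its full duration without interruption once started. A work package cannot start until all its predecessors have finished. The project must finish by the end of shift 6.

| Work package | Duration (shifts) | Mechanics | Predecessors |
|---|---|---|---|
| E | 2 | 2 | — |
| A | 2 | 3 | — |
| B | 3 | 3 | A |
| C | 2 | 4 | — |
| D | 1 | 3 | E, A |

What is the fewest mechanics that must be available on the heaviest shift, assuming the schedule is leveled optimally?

7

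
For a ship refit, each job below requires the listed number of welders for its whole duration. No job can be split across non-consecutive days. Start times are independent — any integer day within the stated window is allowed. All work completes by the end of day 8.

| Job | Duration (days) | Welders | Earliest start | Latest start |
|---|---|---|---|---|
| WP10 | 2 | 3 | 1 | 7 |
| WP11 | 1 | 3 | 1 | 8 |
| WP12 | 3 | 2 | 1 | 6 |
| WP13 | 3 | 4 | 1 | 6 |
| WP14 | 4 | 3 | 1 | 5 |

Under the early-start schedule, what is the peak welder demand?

Early-start schedule: WP10@1, WP11@1, WP12@1, WP13@1, WP14@1.
Load per day: day 1: 15, day 2: 12, day 3: 9, day 4: 3, day 5: 0, day 6: 0, day 7: 0, day 8: 0.
Peak is 15.

15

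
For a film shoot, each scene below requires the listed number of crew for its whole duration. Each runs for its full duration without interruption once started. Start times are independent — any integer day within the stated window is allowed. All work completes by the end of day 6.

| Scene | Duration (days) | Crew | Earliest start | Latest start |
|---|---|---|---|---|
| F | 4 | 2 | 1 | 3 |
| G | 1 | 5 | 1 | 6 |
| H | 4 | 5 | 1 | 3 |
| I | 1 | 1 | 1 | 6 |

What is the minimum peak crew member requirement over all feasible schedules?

Early-start (F@1, G@1, H@1, I@1) gives peak 13: d1:13  d2:7  d3:7  d4:7  d5:0  d6:0.
Shift H→2, I→5.
Schedule F@1, G@1, H@2, I@5: d1:7  d2:7  d3:7  d4:7  d5:6  d6:0 — peak 7.

7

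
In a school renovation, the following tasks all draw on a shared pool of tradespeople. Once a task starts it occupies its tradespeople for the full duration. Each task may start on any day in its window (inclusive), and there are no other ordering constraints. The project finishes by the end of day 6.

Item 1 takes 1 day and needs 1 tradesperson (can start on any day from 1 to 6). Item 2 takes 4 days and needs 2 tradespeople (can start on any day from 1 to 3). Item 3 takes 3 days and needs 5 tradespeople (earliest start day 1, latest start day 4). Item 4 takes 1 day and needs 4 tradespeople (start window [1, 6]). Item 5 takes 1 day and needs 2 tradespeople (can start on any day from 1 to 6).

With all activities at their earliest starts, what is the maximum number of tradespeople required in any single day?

14

Early-start schedule: Item 1@1, Item 2@1, Item 3@1, Item 4@1, Item 5@1.
Load per day: day 1: 14, day 2: 7, day 3: 7, day 4: 2, day 5: 0, day 6: 0.
Peak is 14.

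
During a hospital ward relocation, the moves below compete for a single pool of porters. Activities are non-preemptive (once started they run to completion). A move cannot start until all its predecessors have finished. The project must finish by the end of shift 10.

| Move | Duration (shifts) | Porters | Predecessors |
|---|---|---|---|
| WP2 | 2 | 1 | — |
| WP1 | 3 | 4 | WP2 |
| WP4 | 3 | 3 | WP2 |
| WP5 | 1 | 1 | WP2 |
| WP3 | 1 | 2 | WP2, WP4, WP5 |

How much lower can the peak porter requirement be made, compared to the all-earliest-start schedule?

Early-start peak: s1:1  s2:1  s3:8  s4:7  s5:7  s6:2  s7:0  s8:0  s9:0  s10:0 ⇒ 8.
Leveled (WP2@1, WP1@3, WP4@6, WP5@6, WP3@9): s1:1  s2:1  s3:4  s4:4  s5:4  s6:4  s7:3  s8:3  s9:2  s10:0 ⇒ 4.
Reduction 8 − 4 = 4.

4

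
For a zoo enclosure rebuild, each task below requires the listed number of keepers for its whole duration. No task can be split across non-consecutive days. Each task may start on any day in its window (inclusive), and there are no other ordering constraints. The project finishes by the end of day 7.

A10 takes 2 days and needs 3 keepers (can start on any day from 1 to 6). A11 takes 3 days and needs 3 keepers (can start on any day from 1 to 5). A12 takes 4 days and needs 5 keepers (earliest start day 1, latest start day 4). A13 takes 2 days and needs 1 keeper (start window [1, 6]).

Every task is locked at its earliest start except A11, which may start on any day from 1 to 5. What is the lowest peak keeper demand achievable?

A11@1: d1:12  d2:12  d3:8  d4:5  d5:0  d6:0  d7:0 → peak 12
A11@2: d1:9  d2:12  d3:8  d4:8  d5:0  d6:0  d7:0 → peak 12
A11@3: d1:9  d2:9  d3:8  d4:8  d5:3  d6:0  d7:0 → peak 9
A11@4: d1:9  d2:9  d3:5  d4:8  d5:3  d6:3  d7:0 → peak 9
A11@5: d1:9  d2:9  d3:5  d4:5  d5:3  d6:3  d7:3 → peak 9
Best is A11@3, peak 9.

9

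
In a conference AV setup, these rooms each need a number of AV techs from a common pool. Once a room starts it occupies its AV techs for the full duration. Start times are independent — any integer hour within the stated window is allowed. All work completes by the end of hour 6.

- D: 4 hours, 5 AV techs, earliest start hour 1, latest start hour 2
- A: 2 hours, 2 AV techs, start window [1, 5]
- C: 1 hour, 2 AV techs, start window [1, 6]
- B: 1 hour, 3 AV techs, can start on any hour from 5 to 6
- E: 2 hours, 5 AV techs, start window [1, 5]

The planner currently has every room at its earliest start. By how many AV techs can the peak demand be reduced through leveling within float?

Early-start peak: h1:14  h2:12  h3:5  h4:5  h5:3  h6:0 ⇒ 14.
Leveled (D@1, A@1, C@3, B@5, E@5): h1:7  h2:7  h3:7  h4:5  h5:8  h6:5 ⇒ 8.
Reduction 14 − 8 = 6.

6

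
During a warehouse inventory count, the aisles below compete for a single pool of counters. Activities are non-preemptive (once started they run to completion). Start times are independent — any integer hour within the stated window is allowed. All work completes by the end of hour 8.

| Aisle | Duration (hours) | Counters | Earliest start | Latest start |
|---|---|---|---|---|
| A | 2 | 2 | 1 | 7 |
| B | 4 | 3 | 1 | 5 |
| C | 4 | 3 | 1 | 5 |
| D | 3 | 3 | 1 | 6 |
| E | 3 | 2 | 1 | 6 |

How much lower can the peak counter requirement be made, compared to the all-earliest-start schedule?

7

Early-start peak: h1:13  h2:13  h3:11  h4:6  h5:0  h6:0  h7:0  h8:0 ⇒ 13.
Leveled (A@1, B@1, C@5, D@3, E@6): h1:5  h2:5  h3:6  h4:6  h5:6  h6:5  h7:5  h8:5 ⇒ 6.
Reduction 13 − 6 = 7.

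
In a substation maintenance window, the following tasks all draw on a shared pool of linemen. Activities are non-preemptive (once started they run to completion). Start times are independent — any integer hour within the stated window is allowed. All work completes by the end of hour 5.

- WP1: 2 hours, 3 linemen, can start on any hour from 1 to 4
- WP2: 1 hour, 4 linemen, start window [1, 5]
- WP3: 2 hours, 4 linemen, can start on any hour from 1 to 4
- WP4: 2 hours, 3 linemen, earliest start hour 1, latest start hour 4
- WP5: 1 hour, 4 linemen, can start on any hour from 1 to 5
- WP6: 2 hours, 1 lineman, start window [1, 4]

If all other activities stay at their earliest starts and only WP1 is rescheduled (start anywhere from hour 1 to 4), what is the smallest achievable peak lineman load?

WP1@1: h1:19  h2:11  h3:0  h4:0  h5:0 → peak 19
WP1@2: h1:16  h2:11  h3:3  h4:0  h5:0 → peak 16
WP1@3: h1:16  h2:8  h3:3  h4:3  h5:0 → peak 16
WP1@4: h1:16  h2:8  h3:0  h4:3  h5:3 → peak 16
Best is WP1@2, peak 16.

16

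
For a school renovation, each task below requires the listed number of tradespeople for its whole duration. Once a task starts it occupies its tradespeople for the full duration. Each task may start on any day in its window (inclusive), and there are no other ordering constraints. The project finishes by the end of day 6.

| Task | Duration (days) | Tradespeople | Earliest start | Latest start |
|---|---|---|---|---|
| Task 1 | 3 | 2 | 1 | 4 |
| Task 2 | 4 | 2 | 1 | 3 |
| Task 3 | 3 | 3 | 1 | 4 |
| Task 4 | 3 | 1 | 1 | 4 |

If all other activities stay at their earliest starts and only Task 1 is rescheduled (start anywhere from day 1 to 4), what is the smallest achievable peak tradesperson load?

6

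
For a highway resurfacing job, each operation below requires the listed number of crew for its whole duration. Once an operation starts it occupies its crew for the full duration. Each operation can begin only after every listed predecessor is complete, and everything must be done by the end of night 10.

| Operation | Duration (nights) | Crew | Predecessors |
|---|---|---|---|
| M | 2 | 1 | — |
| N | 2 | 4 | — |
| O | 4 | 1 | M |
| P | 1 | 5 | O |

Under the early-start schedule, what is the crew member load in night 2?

At early start, night 2 has: M, N.
Demand: 1 + 4 = 5.

5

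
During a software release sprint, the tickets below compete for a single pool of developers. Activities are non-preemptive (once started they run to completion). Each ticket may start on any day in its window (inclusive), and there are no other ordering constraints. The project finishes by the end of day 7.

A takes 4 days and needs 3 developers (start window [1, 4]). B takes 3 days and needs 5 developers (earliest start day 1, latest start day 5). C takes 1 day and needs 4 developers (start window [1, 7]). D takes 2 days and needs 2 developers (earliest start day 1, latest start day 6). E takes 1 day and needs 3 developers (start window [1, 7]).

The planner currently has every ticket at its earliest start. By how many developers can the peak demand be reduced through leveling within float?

10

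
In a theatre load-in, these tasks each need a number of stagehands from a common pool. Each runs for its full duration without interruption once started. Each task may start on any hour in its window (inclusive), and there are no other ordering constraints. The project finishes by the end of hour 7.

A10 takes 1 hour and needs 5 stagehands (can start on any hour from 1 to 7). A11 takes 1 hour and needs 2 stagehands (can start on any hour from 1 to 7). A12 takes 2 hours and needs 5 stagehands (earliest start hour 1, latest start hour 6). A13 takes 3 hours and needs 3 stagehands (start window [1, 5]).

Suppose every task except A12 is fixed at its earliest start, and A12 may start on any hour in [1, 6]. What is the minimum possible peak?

10

A12@1: h1:15  h2:8  h3:3  h4:0  h5:0  h6:0  h7:0 → peak 15
A12@2: h1:10  h2:8  h3:8  h4:0  h5:0  h6:0  h7:0 → peak 10
A12@3: h1:10  h2:3  h3:8  h4:5  h5:0  h6:0  h7:0 → peak 10
A12@4: h1:10  h2:3  h3:3  h4:5  h5:5  h6:0  h7:0 → peak 10
A12@5: h1:10  h2:3  h3:3  h4:0  h5:5  h6:5  h7:0 → peak 10
A12@6: h1:10  h2:3  h3:3  h4:0  h5:0  h6:5  h7:5 → peak 10
Best is A12@2, peak 10.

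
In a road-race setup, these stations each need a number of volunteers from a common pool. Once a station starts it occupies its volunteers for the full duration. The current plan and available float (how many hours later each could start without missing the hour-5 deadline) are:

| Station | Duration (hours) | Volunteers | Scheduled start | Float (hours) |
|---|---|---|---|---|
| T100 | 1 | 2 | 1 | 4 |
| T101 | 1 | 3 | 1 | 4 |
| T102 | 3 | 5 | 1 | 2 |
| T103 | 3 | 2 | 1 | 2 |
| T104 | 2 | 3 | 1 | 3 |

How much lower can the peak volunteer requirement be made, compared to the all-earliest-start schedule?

8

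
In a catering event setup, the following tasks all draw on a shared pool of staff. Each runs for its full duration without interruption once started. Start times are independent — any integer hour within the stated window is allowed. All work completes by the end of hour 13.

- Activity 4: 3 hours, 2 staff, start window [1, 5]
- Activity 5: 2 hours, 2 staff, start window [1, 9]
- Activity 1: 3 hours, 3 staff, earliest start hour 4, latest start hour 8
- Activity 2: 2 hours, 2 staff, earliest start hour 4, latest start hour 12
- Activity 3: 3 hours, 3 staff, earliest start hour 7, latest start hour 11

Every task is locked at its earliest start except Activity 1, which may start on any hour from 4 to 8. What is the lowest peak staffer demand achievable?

Activity 1@4: h1:4  h2:4  h3:2  h4:5  h5:5  h6:3  h7:3  h8:3  h9:3  h10:0  h11:0  h12:0  h13:0 → peak 5
Activity 1@5: h1:4  h2:4  h3:2  h4:2  h5:5  h6:3  h7:6  h8:3  h9:3  h10:0  h11:0  h12:0  h13:0 → peak 6
Activity 1@6: h1:4  h2:4  h3:2  h4:2  h5:2  h6:3  h7:6  h8:6  h9:3  h10:0  h11:0  h12:0  h13:0 → peak 6
Activity 1@7: h1:4  h2:4  h3:2  h4:2  h5:2  h6:0  h7:6  h8:6  h9:6  h10:0  h11:0  h12:0  h13:0 → peak 6
Activity 1@8: h1:4  h2:4  h3:2  h4:2  h5:2  h6:0  h7:3  h8:6  h9:6  h10:3  h11:0  h12:0  h13:0 → peak 6
Best is Activity 1@4, peak 5.

5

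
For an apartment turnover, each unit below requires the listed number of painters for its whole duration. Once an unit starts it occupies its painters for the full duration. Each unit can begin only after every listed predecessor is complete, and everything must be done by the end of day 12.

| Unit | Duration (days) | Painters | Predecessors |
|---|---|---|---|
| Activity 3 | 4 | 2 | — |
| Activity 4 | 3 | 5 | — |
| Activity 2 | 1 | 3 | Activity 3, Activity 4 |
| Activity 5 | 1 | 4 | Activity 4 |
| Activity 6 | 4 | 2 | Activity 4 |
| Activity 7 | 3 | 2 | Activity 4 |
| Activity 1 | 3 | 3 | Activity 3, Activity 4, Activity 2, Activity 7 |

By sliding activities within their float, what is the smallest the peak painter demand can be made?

5

Early-start (Activity 3@1, Activity 4@1, Activity 2@5, Activity 5@4, Activity 6@4, Activity 7@4, Activity 1@7) gives peak 10: d1:7  d2:7  d3:7  d4:10  d5:7  d6:4  d7:5  d8:3  d9:3  d10:0  d11:0  d12:0.
Shift Activity 3→4, Activity 2→8, Activity 5→12, Activity 6→7, Activity 1→9.
Schedule Activity 3@4, Activity 4@1, Activity 2@8, Activity 5@12, Activity 6@7, Activity 7@4, Activity 1@9: d1:5  d2:5  d3:5  d4:4  d5:4  d6:4  d7:4  d8:5  d9:5  d10:5  d11:3  d12:4 — peak 5.
Total painter-days = 53 over 12 days ⇒ peak ≥ ⌈53/12⌉ = 5, so 5 is optimal.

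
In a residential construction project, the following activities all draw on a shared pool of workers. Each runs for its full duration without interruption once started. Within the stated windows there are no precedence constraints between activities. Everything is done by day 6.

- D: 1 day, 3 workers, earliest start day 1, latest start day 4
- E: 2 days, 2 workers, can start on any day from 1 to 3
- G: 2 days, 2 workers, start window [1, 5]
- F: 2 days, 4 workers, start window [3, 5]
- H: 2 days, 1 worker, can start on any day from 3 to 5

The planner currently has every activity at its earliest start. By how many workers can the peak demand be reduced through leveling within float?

3

Early-start peak: d1:7  d2:4  d3:5  d4:5  d5:0  d6:0 ⇒ 7.
Leveled (D@3, E@1, G@1, F@5, H@3): d1:4  d2:4  d3:4  d4:1  d5:4  d6:4 ⇒ 4.
Reduction 7 − 4 = 3.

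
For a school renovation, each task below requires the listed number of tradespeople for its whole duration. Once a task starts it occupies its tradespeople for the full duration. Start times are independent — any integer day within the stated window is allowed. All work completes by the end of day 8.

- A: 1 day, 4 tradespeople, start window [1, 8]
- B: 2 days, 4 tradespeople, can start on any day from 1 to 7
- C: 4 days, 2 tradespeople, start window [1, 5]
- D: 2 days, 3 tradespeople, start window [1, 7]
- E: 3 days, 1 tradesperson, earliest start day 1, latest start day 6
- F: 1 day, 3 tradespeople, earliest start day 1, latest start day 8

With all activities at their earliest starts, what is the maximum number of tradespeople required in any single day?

17

Early-start schedule: A@1, B@1, C@1, D@1, E@1, F@1.
Load per day: day 1: 17, day 2: 10, day 3: 3, day 4: 2, day 5: 0, day 6: 0, day 7: 0, day 8: 0.
Peak is 17.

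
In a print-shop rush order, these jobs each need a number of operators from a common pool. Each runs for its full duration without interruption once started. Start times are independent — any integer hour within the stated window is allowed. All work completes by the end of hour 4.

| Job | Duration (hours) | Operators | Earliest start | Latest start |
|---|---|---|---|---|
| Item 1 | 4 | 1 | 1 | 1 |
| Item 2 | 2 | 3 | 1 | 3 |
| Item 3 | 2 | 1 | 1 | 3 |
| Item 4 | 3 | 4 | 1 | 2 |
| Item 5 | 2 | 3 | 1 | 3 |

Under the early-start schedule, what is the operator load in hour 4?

1

At early start, hour 4 has: Item 1.
Demand: 1 = 1.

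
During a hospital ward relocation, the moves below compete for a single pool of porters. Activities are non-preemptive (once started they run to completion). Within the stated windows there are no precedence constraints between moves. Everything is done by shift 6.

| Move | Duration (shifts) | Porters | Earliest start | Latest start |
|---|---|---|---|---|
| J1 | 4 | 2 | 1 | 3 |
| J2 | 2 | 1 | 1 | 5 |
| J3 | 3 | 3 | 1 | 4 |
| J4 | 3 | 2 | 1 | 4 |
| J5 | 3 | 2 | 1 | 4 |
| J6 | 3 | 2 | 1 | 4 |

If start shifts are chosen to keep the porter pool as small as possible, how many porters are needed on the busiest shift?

Early-start (J1@1, J2@1, J3@1, J4@1, J5@1, J6@1) gives peak 12: s1:12  s2:12  s3:11  s4:2  s5:0  s6:0.
Shift J3→4, J6→4.
Schedule J1@1, J2@1, J3@4, J4@1, J5@1, J6@4: s1:7  s2:7  s3:6  s4:7  s5:5  s6:5 — peak 7.
Total porter-shifts = 37 over 6 shifts ⇒ peak ≥ ⌈37/6⌉ = 7, so 7 is optimal.

7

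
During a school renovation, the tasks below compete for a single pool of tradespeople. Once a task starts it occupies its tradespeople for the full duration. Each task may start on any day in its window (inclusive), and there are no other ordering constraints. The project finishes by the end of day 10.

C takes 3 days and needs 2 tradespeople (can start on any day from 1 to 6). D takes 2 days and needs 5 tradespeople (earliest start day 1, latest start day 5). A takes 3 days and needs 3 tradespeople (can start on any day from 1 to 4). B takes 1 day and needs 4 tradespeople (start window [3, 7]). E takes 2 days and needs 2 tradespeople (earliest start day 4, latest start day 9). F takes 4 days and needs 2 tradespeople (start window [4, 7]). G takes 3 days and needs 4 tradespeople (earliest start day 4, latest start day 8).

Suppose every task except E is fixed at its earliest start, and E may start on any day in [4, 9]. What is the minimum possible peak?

10

E@4: d1:10  d2:10  d3:9  d4:8  d5:8  d6:6  d7:2  d8:0  d9:0  d10:0 → peak 10
E@5: d1:10  d2:10  d3:9  d4:6  d5:8  d6:8  d7:2  d8:0  d9:0  d10:0 → peak 10
E@6: d1:10  d2:10  d3:9  d4:6  d5:6  d6:8  d7:4  d8:0  d9:0  d10:0 → peak 10
E@7: d1:10  d2:10  d3:9  d4:6  d5:6  d6:6  d7:4  d8:2  d9:0  d10:0 → peak 10
E@8: d1:10  d2:10  d3:9  d4:6  d5:6  d6:6  d7:2  d8:2  d9:2  d10:0 → peak 10
E@9: d1:10  d2:10  d3:9  d4:6  d5:6  d6:6  d7:2  d8:0  d9:2  d10:2 → peak 10
Best is E@4, peak 10.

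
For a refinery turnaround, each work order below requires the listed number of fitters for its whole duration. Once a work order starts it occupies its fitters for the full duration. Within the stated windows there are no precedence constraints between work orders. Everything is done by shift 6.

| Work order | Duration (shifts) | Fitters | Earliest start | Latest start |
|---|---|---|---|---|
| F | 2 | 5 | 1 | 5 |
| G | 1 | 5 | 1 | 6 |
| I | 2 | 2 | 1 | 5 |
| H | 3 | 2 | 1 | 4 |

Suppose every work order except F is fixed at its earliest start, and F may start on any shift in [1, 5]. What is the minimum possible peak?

F@1: s1:14  s2:9  s3:2  s4:0  s5:0  s6:0 → peak 14
F@2: s1:9  s2:9  s3:7  s4:0  s5:0  s6:0 → peak 9
F@3: s1:9  s2:4  s3:7  s4:5  s5:0  s6:0 → peak 9
F@4: s1:9  s2:4  s3:2  s4:5  s5:5  s6:0 → peak 9
F@5: s1:9  s2:4  s3:2  s4:0  s5:5  s6:5 → peak 9
Best is F@2, peak 9.

9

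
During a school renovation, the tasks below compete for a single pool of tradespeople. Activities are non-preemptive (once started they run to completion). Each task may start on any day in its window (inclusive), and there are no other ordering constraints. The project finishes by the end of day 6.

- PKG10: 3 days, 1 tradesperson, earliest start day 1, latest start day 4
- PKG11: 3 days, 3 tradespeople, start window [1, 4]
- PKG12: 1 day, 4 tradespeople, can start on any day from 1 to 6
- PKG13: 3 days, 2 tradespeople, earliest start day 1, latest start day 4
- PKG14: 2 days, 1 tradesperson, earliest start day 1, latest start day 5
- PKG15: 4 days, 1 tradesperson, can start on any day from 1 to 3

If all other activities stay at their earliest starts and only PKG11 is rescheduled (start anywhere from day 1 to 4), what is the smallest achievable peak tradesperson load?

9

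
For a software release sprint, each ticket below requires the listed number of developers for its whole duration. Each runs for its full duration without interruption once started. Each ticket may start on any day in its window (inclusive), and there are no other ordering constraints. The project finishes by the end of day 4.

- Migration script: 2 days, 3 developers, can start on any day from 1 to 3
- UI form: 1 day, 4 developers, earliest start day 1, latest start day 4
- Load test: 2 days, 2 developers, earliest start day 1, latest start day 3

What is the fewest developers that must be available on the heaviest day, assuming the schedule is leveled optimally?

5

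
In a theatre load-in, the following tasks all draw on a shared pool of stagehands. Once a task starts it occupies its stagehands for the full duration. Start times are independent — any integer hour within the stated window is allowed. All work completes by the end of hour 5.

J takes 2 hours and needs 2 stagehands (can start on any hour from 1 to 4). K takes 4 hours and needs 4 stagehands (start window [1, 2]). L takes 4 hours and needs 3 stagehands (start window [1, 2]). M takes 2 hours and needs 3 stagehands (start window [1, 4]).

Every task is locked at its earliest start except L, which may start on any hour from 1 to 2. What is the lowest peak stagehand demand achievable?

12

L@1: h1:12  h2:12  h3:7  h4:7  h5:0 → peak 12
L@2: h1:9  h2:12  h3:7  h4:7  h5:3 → peak 12
Best is L@1, peak 12.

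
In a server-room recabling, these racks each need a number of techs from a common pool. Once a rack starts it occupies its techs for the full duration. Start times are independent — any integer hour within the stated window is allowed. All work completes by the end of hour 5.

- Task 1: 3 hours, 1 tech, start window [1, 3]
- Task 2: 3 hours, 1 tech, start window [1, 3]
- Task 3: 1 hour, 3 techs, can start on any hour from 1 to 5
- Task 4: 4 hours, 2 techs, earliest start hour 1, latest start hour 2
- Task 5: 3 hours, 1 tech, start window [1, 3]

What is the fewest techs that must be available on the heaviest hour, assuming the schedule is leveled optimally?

5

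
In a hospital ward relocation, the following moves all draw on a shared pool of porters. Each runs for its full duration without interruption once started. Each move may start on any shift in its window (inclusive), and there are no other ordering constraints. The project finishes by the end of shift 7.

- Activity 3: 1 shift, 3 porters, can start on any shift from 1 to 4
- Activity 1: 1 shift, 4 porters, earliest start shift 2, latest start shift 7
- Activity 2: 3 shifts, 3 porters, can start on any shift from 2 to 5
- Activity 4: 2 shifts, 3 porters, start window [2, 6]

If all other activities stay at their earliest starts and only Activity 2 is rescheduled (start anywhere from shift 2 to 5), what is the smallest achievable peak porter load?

7

Activity 2@2: s1:3  s2:10  s3:6  s4:3  s5:0  s6:0  s7:0 → peak 10
Activity 2@3: s1:3  s2:7  s3:6  s4:3  s5:3  s6:0  s7:0 → peak 7
Activity 2@4: s1:3  s2:7  s3:3  s4:3  s5:3  s6:3  s7:0 → peak 7
Activity 2@5: s1:3  s2:7  s3:3  s4:0  s5:3  s6:3  s7:3 → peak 7
Best is Activity 2@3, peak 7.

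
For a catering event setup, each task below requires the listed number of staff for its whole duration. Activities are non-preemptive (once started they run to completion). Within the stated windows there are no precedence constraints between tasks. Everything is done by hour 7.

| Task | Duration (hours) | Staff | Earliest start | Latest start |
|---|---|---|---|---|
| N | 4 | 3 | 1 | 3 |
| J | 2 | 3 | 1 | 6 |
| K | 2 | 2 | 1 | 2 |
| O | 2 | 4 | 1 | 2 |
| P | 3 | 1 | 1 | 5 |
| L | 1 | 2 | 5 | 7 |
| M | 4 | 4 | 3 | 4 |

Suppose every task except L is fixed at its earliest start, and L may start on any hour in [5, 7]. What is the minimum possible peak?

13

L@5: h1:13  h2:13  h3:8  h4:7  h5:6  h6:4  h7:0 → peak 13
L@6: h1:13  h2:13  h3:8  h4:7  h5:4  h6:6  h7:0 → peak 13
L@7: h1:13  h2:13  h3:8  h4:7  h5:4  h6:4  h7:2 → peak 13
Best is L@5, peak 13.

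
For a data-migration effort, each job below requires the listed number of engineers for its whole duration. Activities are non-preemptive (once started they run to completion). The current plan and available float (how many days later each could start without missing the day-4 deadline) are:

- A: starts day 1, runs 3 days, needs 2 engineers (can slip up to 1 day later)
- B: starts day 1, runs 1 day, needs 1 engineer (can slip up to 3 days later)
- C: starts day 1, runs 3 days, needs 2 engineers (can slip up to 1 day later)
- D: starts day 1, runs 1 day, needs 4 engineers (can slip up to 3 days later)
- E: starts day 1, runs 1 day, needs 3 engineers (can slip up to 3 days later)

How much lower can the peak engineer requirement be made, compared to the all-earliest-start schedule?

6

Early-start peak: d1:12  d2:4  d3:4  d4:0 ⇒ 12.
Leveled (A@1, B@1, C@2, D@4, E@1): d1:6  d2:4  d3:4  d4:6 ⇒ 6.
Reduction 12 − 6 = 6.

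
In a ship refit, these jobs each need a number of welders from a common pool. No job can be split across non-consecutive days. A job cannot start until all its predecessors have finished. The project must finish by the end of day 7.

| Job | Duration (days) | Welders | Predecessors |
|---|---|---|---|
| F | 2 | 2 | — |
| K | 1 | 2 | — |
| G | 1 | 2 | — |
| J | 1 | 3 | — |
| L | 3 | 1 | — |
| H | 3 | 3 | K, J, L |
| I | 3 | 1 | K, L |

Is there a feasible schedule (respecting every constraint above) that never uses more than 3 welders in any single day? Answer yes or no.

no

Total welder-days = 26; over 7 days the average is 26/7 > 3, so some day must exceed 3.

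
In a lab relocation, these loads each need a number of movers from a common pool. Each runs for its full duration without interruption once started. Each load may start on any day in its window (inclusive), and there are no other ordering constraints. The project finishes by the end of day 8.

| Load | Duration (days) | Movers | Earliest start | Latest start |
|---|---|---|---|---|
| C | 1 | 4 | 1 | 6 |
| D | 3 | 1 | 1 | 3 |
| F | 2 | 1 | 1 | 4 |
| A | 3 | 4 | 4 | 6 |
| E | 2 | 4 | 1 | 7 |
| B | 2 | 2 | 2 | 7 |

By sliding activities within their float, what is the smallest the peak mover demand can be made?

5

Early-start (C@1, D@1, F@1, A@4, E@1, B@2) gives peak 10: d1:10  d2:8  d3:3  d4:4  d5:4  d6:4  d7:0  d8:0.
Shift F→2, E→7.
Schedule C@1, D@1, F@2, A@4, E@7, B@2: d1:5  d2:4  d3:4  d4:4  d5:4  d6:4  d7:4  d8:4 — peak 5.
Total mover-days = 33 over 8 days ⇒ peak ≥ ⌈33/8⌉ = 5, so 5 is optimal.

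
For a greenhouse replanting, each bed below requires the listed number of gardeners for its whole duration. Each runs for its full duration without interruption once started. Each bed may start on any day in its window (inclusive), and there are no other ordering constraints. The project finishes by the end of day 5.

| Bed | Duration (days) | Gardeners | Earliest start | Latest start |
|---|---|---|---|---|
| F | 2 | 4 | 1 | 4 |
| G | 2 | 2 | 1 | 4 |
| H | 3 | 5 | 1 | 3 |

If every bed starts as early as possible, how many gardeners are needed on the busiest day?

11

Early-start schedule: F@1, G@1, H@1.
Load per day: day 1: 11, day 2: 11, day 3: 5, day 4: 0, day 5: 0.
Peak is 11.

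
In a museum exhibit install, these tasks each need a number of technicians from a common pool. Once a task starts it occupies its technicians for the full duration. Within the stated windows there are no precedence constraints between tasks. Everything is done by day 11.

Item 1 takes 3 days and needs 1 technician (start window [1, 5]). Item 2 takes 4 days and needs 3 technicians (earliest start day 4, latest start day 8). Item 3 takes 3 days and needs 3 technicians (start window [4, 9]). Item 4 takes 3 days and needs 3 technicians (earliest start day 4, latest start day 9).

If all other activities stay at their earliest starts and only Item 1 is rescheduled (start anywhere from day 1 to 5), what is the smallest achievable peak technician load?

9

Item 1@1: d1:1  d2:1  d3:1  d4:9  d5:9  d6:9  d7:3  d8:0  d9:0  d10:0  d11:0 → peak 9
Item 1@2: d1:0  d2:1  d3:1  d4:10  d5:9  d6:9  d7:3  d8:0  d9:0  d10:0  d11:0 → peak 10
Item 1@3: d1:0  d2:0  d3:1  d4:10  d5:10  d6:9  d7:3  d8:0  d9:0  d10:0  d11:0 → peak 10
Item 1@4: d1:0  d2:0  d3:0  d4:10  d5:10  d6:10  d7:3  d8:0  d9:0  d10:0  d11:0 → peak 10
Item 1@5: d1:0  d2:0  d3:0  d4:9  d5:10  d6:10  d7:4  d8:0  d9:0  d10:0  d11:0 → peak 10
Best is Item 1@1, peak 9.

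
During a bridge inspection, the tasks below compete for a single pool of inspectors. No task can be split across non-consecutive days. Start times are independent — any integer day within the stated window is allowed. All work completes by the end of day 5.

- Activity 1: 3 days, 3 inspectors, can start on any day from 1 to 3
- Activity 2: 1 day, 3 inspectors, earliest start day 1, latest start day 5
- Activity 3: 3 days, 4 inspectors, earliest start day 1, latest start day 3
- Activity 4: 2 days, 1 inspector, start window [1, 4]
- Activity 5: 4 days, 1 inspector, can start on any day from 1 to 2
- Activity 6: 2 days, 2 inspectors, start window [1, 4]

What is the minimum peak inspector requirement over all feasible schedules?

8

Early-start (Activity 1@1, Activity 2@1, Activity 3@1, Activity 4@1, Activity 5@1, Activity 6@1) gives peak 14: d1:14  d2:11  d3:8  d4:1  d5:0.
Shift Activity 3→2, Activity 4→4, Activity 6→4.
Schedule Activity 1@1, Activity 2@1, Activity 3@2, Activity 4@4, Activity 5@1, Activity 6@4: d1:7  d2:8  d3:8  d4:8  d5:3 — peak 8.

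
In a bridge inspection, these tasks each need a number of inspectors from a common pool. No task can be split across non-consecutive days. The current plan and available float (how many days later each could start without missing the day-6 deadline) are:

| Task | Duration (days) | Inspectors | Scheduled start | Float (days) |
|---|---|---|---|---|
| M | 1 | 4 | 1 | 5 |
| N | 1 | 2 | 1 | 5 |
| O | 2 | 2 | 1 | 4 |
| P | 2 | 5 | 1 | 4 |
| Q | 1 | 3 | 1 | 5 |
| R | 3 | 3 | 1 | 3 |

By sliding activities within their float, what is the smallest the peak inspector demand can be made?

Early-start (M@1, N@1, O@1, P@1, Q@1, R@1) gives peak 19: d1:19  d2:10  d3:3  d4:0  d5:0  d6:0.
Shift O→2, P→5, Q→4, R→2.
Schedule M@1, N@1, O@2, P@5, Q@4, R@2: d1:6  d2:5  d3:5  d4:6  d5:5  d6:5 — peak 6.
Total inspector-days = 32 over 6 days ⇒ peak ≥ ⌈32/6⌉ = 6, so 6 is optimal.

6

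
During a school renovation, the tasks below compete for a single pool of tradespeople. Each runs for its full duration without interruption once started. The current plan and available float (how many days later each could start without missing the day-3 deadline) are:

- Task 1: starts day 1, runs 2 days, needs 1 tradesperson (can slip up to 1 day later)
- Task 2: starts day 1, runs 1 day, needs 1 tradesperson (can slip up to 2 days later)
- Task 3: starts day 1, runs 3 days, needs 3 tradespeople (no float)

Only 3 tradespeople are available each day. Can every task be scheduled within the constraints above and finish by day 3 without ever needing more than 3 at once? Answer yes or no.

Total tradesperson-days = 12; over 3 days the average is 12/3 > 3, so some day must exceed 3.

no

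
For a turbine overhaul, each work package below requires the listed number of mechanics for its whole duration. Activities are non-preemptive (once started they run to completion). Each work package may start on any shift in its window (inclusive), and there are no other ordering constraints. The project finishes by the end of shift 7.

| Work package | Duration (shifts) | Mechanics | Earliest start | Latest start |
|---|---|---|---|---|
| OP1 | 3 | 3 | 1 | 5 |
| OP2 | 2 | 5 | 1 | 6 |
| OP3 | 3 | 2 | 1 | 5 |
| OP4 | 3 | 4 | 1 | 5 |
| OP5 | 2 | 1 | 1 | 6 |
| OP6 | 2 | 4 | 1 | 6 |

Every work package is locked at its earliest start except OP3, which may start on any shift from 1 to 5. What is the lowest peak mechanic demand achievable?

OP3@1: s1:19  s2:19  s3:9  s4:0  s5:0  s6:0  s7:0 → peak 19
OP3@2: s1:17  s2:19  s3:9  s4:2  s5:0  s6:0  s7:0 → peak 19
OP3@3: s1:17  s2:17  s3:9  s4:2  s5:2  s6:0  s7:0 → peak 17
OP3@4: s1:17  s2:17  s3:7  s4:2  s5:2  s6:2  s7:0 → peak 17
OP3@5: s1:17  s2:17  s3:7  s4:0  s5:2  s6:2  s7:2 → peak 17
Best is OP3@3, peak 17.

17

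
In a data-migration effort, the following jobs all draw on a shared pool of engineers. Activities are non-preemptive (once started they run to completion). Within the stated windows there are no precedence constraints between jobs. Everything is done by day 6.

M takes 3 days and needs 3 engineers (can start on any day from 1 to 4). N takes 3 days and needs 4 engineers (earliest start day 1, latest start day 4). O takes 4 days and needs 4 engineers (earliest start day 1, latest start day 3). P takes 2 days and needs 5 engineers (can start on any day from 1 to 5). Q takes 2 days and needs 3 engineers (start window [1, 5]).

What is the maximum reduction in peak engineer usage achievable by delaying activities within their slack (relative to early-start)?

9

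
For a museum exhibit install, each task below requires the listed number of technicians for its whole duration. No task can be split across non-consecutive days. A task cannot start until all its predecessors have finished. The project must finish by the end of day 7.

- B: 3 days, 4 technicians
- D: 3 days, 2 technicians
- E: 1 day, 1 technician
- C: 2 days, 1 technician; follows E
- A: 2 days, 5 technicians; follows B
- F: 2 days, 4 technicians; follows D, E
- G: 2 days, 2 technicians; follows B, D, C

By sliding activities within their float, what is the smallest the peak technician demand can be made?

Early-start (B@1, D@1, E@1, C@2, A@4, F@4, G@4) gives peak 11: d1:7  d2:7  d3:7  d4:11  d5:11  d6:0  d7:0.
Shift F→6.
Schedule B@1, D@1, E@1, C@2, A@4, F@6, G@4: d1:7  d2:7  d3:7  d4:7  d5:7  d6:4  d7:4 — peak 7.
Total technician-days = 43 over 7 days ⇒ peak ≥ ⌈43/7⌉ = 7, so 7 is optimal.

7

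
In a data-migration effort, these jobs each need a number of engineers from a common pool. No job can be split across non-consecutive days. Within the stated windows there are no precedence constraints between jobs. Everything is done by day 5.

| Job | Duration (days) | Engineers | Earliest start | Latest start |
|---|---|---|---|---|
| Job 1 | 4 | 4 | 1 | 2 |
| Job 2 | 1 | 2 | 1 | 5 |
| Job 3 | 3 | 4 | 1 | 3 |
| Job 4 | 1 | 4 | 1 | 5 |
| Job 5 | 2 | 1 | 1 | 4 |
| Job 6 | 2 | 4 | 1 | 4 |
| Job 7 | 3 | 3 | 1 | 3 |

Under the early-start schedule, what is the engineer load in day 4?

At early start, day 4 has: Job 1.
Demand: 4 = 4.

4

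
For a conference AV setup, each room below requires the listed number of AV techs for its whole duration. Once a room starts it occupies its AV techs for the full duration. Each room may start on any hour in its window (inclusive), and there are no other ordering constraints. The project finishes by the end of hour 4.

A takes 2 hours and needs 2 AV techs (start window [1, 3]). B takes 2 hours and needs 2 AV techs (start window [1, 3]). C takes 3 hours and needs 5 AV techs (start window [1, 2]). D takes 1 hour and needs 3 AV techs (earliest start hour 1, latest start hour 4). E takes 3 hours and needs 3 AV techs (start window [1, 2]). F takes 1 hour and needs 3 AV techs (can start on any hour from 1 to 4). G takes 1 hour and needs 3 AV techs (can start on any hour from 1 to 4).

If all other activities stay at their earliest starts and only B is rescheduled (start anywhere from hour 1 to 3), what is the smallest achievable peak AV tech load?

B@1: h1:21  h2:12  h3:8  h4:0 → peak 21
B@2: h1:19  h2:12  h3:10  h4:0 → peak 19
B@3: h1:19  h2:10  h3:10  h4:2 → peak 19
Best is B@2, peak 19.

19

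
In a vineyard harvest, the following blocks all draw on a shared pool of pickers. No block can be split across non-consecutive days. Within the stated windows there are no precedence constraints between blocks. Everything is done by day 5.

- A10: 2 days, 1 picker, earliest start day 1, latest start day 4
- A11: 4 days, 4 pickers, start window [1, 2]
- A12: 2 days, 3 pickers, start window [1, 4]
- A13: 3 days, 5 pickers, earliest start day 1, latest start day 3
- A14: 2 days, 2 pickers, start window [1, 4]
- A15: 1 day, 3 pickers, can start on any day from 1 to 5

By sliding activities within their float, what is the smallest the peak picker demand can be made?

10

Early-start (A10@1, A11@1, A12@1, A13@1, A14@1, A15@1) gives peak 18: d1:18  d2:15  d3:9  d4:4  d5:0.
Shift A13→3, A15→5.
Schedule A10@1, A11@1, A12@1, A13@3, A14@1, A15@5: d1:10  d2:10  d3:9  d4:9  d5:8 — peak 10.
Total picker-days = 46 over 5 days ⇒ peak ≥ ⌈46/5⌉ = 10, so 10 is optimal.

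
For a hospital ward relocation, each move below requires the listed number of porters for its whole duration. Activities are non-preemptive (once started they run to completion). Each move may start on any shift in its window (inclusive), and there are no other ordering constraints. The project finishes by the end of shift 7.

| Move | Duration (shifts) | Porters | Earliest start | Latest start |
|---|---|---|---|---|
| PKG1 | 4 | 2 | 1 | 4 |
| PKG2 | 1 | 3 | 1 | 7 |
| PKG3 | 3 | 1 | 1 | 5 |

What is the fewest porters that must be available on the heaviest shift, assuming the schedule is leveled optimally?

3

Early-start (PKG1@1, PKG2@1, PKG3@1) gives peak 6: s1:6  s2:3  s3:3  s4:2  s5:0  s6:0  s7:0.
Shift PKG2→5.
Schedule PKG1@1, PKG2@5, PKG3@1: s1:3  s2:3  s3:3  s4:2  s5:3  s6:0  s7:0 — peak 3.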